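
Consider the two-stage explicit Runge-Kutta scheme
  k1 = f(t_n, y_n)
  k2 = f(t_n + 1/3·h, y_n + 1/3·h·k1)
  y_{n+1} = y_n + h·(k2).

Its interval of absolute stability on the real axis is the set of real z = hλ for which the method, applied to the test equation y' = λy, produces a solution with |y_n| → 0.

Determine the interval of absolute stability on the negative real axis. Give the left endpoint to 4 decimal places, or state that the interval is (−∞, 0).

(-3.0000, 0).

Test eqn y'=λy, z=hλ:
  k1=λy_n ⇒ h·k1=z·y_n;  k2=λ(1+1/3z)y_n ⇒ h·k2=z(1+1/3z)y_n
  y_{n+1}/y_n = 1 + z(1+1/3z) = 1 + z + 1/3z²
  so R(z) = 1 + z + 1/3z².

Find x<0 with |R(x)|<1.
x=-1.4: |R|=0.2533
R=1: x+1/3x²=0 ⇒ x=−3=-3.0000; min R=1−1/(4·1/3)=0.2500>−1
Confirm numerically:
  x=-2.571: |R|=0.63235 <1
  x=-1.808: |R|=0.28162 <1
  x=-1.396: |R|=0.25361 <1
  x=-3.461: |R|=1.53184 >1
  x=-3.054: |R|=1.05497 >1
Stable set (-3.0000, 0).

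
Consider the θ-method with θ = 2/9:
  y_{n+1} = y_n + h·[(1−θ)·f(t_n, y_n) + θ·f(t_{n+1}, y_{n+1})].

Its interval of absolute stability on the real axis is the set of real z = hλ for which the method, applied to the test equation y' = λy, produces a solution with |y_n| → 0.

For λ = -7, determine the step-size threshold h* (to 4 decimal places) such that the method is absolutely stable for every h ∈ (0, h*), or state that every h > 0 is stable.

With y'=λy (z=hλ):
  y_{n+1} = y_n + z·[7/9·y_n + 2/9·y_{n+1}] ⇒ (1 − 2/9z)y_{n+1} = (1 + 7/9z)y_n
  Hence R(z) = (1 + 7/9z)/(1 − 2/9z).

Solve |R(x)|<1 on ℝ⁻.
x=-1.54: |R|=0.1474
R=−1: 1+7/9x = −1+2/9x ⇒ -5/9x=2 ⇒ x=2/(-5/9)=-3.6000
Confirm numerically:
  x=-3.120: |R|=0.84252 <1
  x=-2.570: |R|=0.63579 <1
  x=-2.399: |R|=0.56479 <1
  x=-2.007: |R|=0.38797 <1
  x=-3.990: |R|=1.11484 >1
  x=-3.695: |R|=1.02898 >1
So |R|<1 on (-3.6000, 0).

(-3.6000,0); λ=-7 ⇒ h* = (18/5)/7 = 0.5143.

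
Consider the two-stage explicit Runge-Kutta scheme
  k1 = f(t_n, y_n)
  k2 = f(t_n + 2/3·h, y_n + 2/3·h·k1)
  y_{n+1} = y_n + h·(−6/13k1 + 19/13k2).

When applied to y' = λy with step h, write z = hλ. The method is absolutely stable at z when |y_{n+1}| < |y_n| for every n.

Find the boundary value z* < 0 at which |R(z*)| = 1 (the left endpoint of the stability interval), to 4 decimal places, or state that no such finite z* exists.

Set f=λy, z=hλ:
  k1=λy_n ⇒ h·k1=z·y_n;  k2=λ(1+2/3z)y_n ⇒ h·k2=z(1+2/3z)y_n
  y_{n+1}/y_n = 1 − 6/13z + 19/13z(1+2/3z) = 1 + z + 38/39z²
  so R(z) = 1 + z + 38/39z².

Find x<0 with |R(x)|<1.
x=-0.54: |R|=0.7441
R=1: x+38/39x²=0 ⇒ x=−39/38=-1.0263; min R=1−1/(4·38/39)=0.7434>−1
Confirm numerically:
  x=-0.999: |R|=0.97341 <1
  x=-0.754: |R|=0.79994 <1
  x=-0.556: |R|=0.74521 <1
  x=-1.498: |R|=1.68847 >1
  x=-1.334: |R|=1.39993 >1
Stable set (-1.0263, 0).

z* = -1.0263.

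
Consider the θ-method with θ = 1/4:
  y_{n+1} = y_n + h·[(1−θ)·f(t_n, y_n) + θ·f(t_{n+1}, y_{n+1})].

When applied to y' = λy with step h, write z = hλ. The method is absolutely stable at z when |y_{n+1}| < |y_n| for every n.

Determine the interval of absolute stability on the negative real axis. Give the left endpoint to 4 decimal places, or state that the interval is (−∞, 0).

On y'=λy, z=hλ:
  y_{n+1} = y_n + z·[3/4·y_n + 1/4·y_{n+1}] ⇒ (1 − 1/4z)y_{n+1} = (1 + 3/4z)y_n
  so R(z) = (1 + 3/4z)/(1 − 1/4z).

Need |R(x)|<1, x<0.
x=-0.51: |R|=0.5477
R=−1: 1+3/4x = −1+1/4x ⇒ -1/2x=2 ⇒ x=2/(-1/2)=-4.0000
Confirm numerically:
  x=-3.033: |R|=0.72501 <1
  x=-2.850: |R|=0.66423 <1
  x=-2.594: |R|=0.57355 <1
  x=-4.559: |R|=1.13062 >1
  x=-4.522: |R|=1.12251 >1
  x=-4.138: |R|=1.03391 >1
So |R|<1 on (-4.0000, 0).

(-4.0000, 0).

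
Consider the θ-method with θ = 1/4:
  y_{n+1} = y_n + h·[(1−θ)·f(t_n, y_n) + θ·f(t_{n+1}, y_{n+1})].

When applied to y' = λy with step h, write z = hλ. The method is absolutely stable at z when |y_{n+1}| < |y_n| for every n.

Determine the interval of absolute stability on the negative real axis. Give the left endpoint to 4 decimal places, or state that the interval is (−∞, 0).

Set f=λy, z=hλ:
  y_{n+1} = y_n + z·[3/4·y_n + 1/4·y_{n+1}] ⇒ (1 − 1/4z)y_{n+1} = (1 + 3/4z)y_n
  ⇒ R(z) = (1 + 3/4z)/(1 − 1/4z).

Find x<0 with |R(x)|<1.
x=-0.8: |R|=0.3333
R=−1: 1+3/4x = −1+1/4x ⇒ -1/2x=2 ⇒ x=2/(-1/2)=-4.0000
Confirm numerically:
  x=-3.890: |R|=0.97212 <1
  x=-2.133: |R|=0.39116 <1
  x=-2.046: |R|=0.35362 <1
  x=-1.911: |R|=0.29318 <1
  x=-4.471: |R|=1.11120 >1
  x=-4.351: |R|=1.08406 >1
Interval (-4.0000, 0).

(-4.0000, 0).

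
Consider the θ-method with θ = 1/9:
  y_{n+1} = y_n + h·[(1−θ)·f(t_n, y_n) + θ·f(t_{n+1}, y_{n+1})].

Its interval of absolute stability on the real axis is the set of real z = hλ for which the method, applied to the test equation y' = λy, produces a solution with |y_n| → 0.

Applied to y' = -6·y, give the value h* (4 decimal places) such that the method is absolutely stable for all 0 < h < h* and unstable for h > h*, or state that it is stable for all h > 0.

(-2.5714,0); λ=-6 ⇒ h* = (18/7)/6 = 0.4286.

Test eqn y'=λy, z=hλ:
  y_{n+1} = y_n + z·[8/9·y_n + 1/9·y_{n+1}] ⇒ (1 − 1/9z)y_{n+1} = (1 + 8/9z)y_n
  R(z) = (1 + 8/9z)/(1 − 1/9z).

Boundary: |R(x)|=1, x<0.
x=-0.87: |R|=0.2067
R=−1: 1+8/9x = −1+1/9x ⇒ -7/9x=2 ⇒ x=2/(-7/9)=-2.5714
Confirm numerically:
  x=-2.195: |R|=0.76463 <1
  x=-2.099: |R|=0.70205 <1
  x=-1.636: |R|=0.38436 <1
  x=-1.312: |R|=0.14507 <1
  x=-2.988: |R|=1.24324 >1
  x=-2.831: |R|=1.15358 >1
Stable set (-2.5714, 0).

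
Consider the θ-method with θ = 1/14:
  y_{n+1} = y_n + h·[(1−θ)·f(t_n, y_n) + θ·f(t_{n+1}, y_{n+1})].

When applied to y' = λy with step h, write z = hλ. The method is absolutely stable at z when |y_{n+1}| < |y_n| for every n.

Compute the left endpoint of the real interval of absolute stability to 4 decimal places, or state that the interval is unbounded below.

z* = -2.3333.

Set f=λy, z=hλ:
  y_{n+1} = y_n + z·[13/14·y_n + 1/14·y_{n+1}] ⇒ (1 − 1/14z)y_{n+1} = (1 + 13/14z)y_n
  ⇒ R(z) = (1 + 13/14z)/(1 − 1/14z).

Boundary: |R(x)|=1, x<0.
x=-1.65: |R|=0.4760
R=−1: 1+13/14x = −1+1/14x ⇒ -6/7x=2 ⇒ x=2/(-6/7)=-2.3333
Confirm numerically:
  x=-1.955: |R|=0.71545 <1
  x=-1.540: |R|=0.38739 <1
  x=-1.089: |R|=0.01040 <1
  x=-1.050: |R|=0.02326 <1
  x=-2.803: |R|=1.33542 >1
  x=-2.643: |R|=1.22328 >1
Interval (-2.3333, 0).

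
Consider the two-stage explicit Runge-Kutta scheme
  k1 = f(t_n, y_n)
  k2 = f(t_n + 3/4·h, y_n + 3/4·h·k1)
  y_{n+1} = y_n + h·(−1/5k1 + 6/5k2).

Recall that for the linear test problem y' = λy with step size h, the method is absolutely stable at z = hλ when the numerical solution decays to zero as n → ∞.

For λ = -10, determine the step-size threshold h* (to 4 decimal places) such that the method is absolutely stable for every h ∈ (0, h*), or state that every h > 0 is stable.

With y'=λy (z=hλ):
  k1=λy_n ⇒ h·k1=z·y_n;  k2=λ(1+3/4z)y_n ⇒ h·k2=z(1+3/4z)y_n
  y_{n+1}/y_n = 1 − 1/5z + 6/5z(1+3/4z) = 1 + z + 9/10z²
  Hence R(z) = 1 + z + 9/10z².

Solve |R(x)|<1 on ℝ⁻.
x=-1.63: |R|=1.7612
R=1: x+9/10x²=0 ⇒ x=−10/9=-1.1111; min R=1−1/(4·9/10)=0.7222>−1
Confirm numerically:
  x=-0.874: |R|=0.81349 <1
  x=-0.728: |R|=0.74899 <1
  x=-0.632: |R|=0.72748 <1
  x=-1.309: |R|=1.23313 >1
  x=-1.303: |R|=1.22503 >1
  x=-1.245: |R|=1.15002 >1
Interval (-1.1111, 0).

(-1.1111,0); λ=-10 ⇒ h* = (10/9)/10 = 0.1111.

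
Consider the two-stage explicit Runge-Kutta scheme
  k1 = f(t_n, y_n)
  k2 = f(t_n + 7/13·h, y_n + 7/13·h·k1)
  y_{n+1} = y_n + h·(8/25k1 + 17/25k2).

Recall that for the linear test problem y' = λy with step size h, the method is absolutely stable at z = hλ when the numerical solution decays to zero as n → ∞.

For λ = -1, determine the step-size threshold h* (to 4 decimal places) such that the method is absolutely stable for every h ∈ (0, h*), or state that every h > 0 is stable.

(-2.7311,0); λ=-1 ⇒ h* = (325/119)/1 = 2.7311.

On y'=λy, z=hλ:
  k1=λy_n ⇒ h·k1=z·y_n;  k2=λ(1+7/13z)y_n ⇒ h·k2=z(1+7/13z)y_n
  y_{n+1}/y_n = 1 + 8/25z + 17/25z(1+7/13z) = 1 + z + 119/325z²
  R(z) = 1 + z + 119/325z².

Boundary: |R(x)|=1, x<0.
x=-0.78: |R|=0.4428
R=1: x+119/325x²=0 ⇒ x=−325/119=-2.7311; min R=1−1/(4·119/325)=0.3172>−1
Confirm numerically:
  x=-2.623: |R|=0.89619 <1
  x=-1.879: |R|=0.41376 <1
  x=-1.715: |R|=0.36194 <1
  x=-1.227: |R|=0.32426 <1
  x=-3.111: |R|=1.43275 >1
  x=-3.107: |R|=1.42765 >1
  x=-2.971: |R|=1.26098 >1
Interval (-2.7311, 0).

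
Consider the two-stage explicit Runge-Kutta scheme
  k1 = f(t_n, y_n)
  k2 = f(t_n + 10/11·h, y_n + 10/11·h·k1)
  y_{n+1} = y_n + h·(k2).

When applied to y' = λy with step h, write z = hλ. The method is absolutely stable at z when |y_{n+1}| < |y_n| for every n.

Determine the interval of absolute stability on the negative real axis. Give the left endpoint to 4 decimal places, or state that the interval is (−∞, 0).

Test eqn y'=λy, z=hλ:
  k1=λy_n ⇒ h·k1=z·y_n;  k2=λ(1+10/11z)y_n ⇒ h·k2=z(1+10/11z)y_n
  y_{n+1}/y_n = 1 + z(1+10/11z) = 1 + z + 10/11z²
  ⇒ R(z) = 1 + z + 10/11z².

Boundary: |R(x)|=1, x<0.
x=-0.42: |R|=0.7404
R=1: x+10/11x²=0 ⇒ x=−11/10=-1.1000; min R=1−1/(4·10/11)=0.7250>−1
Confirm numerically:
  x=-1.033: |R|=0.93708 <1
  x=-0.938: |R|=0.86186 <1
  x=-0.894: |R|=0.83258 <1
  x=-0.618: |R|=0.72920 <1
  x=-1.520: |R|=1.58036 >1
  x=-1.462: |R|=1.48113 >1
  x=-1.223: |R|=1.13675 >1
Stable set (-1.1000, 0).

z∈(-1.1000,0).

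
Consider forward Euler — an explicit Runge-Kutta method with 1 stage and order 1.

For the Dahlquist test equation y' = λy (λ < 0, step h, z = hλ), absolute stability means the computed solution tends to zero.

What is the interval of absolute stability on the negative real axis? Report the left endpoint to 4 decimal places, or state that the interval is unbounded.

On y'=λy, z=hλ:
  order 1, 1-stage ⇒ R(z)=1+z
  (e.g. R(-0.65)=0.35000, |R|=0.35000)

Need |R(x)|<1, x<0.
x=-0.65: |R|=0.3500
|R(-2.09)|=1.0900 |R(-1.86)|=0.8600 |R(-0.56)|=0.4400
Bisect:
  x_lo=-2.4982 |R|=1.4982  x_hi=-0.2531 |R|=0.7469
  mid=-1.37563 |R|=0.37563 →hi
  mid=-1.93692 |R|=0.93692 →hi
  mid=-2.21756 |R|=1.21756 →lo
  mid=-2.07724 |R|=1.07724 →lo
  mid=-2.00708 |R|=1.00708 →lo
  mid=-1.97200 |R|=0.97200 →hi
  mid=-1.98954 |R|=0.98954 →hi
  mid=-1.99831 |R|=0.99831 →hi
  ...
  [-2.00009,-1.99996] ⇒ x*=-2.0000
So |R|<1 on (-2.0000, 0).

z∈(-2.0000,0).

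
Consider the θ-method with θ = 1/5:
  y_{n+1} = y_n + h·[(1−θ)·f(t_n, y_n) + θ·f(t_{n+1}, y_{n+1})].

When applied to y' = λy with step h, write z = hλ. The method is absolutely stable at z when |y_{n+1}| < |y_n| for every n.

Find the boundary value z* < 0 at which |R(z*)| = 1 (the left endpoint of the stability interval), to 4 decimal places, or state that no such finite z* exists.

z* = -3.3333.

On y'=λy, z=hλ:
  y_{n+1} = y_n + z·[4/5·y_n + 1/5·y_{n+1}] ⇒ (1 − 1/5z)y_{n+1} = (1 + 4/5z)y_n
  Hence R(z) = (1 + 4/5z)/(1 − 1/5z).

Solve |R(x)|<1 on ℝ⁻.
x=-0.76: |R|=0.3403
R=−1: 1+4/5x = −1+1/5x ⇒ -3/5x=2 ⇒ x=2/(-3/5)=-3.3333
Confirm numerically:
  x=-2.460: |R|=0.64879 <1
  x=-2.332: |R|=0.59029 <1
  x=-2.091: |R|=0.47440 <1
  x=-1.917: |R|=0.38572 <1
  x=-3.652: |R|=1.11049 >1
  x=-3.640: |R|=1.10648 >1
  x=-3.412: |R|=1.02806 >1
Interval (-3.3333, 0).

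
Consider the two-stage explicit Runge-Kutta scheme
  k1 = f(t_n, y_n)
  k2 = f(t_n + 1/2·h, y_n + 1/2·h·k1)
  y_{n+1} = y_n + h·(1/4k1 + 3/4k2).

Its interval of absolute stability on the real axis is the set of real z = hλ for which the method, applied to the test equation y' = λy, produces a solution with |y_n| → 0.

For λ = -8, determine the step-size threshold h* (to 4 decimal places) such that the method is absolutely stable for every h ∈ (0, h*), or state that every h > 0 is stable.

(-2.6667,0); λ=-8 ⇒ h* = (8/3)/8 = 0.3333.

On y'=λy, z=hλ:
  k1=λy_n ⇒ h·k1=z·y_n;  k2=λ(1+1/2z)y_n ⇒ h·k2=z(1+1/2z)y_n
  y_{n+1}/y_n = 1 + 1/4z + 3/4z(1+1/2z) = 1 + z + 3/8z²
  R(z) = 1 + z + 3/8z².

Boundary: |R(x)|=1, x<0.
x=-1.26: |R|=0.3354
R=1: x+3/8x²=0 ⇒ x=−8/3=-2.6667; min R=1−1/(4·3/8)=0.3333>−1
Confirm numerically:
  x=-2.290: |R|=0.67654 <1
  x=-2.031: |R|=0.51586 <1
  x=-1.840: |R|=0.42960 <1
  x=-1.503: |R|=0.34413 <1
  x=-3.220: |R|=1.66815 >1
  x=-3.122: |R|=1.53308 >1
  x=-2.992: |R|=1.36502 >1
Stable set (-2.6667, 0).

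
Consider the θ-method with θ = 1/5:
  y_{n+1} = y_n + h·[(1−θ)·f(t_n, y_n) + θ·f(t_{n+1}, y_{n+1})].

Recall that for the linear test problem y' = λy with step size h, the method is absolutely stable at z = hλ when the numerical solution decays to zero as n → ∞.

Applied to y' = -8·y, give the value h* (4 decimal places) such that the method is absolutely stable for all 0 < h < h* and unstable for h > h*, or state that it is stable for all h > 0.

(-3.3333,0); λ=-8 ⇒ h* = (10/3)/8 = 0.4167.

With y'=λy (z=hλ):
  y_{n+1} = y_n + z·[4/5·y_n + 1/5·y_{n+1}] ⇒ (1 − 1/5z)y_{n+1} = (1 + 4/5z)y_n
  Hence R(z) = (1 + 4/5z)/(1 − 1/5z).

Solve |R(x)|<1 on ℝ⁻.
x=-1.78: |R|=0.3127
R=−1: 1+4/5x = −1+1/5x ⇒ -3/5x=2 ⇒ x=2/(-3/5)=-3.3333
Confirm numerically:
  x=-3.145: |R|=0.93063 <1
  x=-2.212: |R|=0.53356 <1
  x=-1.509: |R|=0.15916 <1
  x=-3.623: |R|=1.10078 >1
  x=-3.561: |R|=1.07978 >1
Interval (-3.3333, 0).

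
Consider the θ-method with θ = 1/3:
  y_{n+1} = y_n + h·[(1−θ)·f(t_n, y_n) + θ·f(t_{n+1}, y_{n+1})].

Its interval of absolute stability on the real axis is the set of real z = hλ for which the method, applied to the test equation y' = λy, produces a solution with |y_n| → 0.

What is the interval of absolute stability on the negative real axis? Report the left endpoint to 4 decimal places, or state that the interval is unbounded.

(-6.0000, 0).

Test eqn y'=λy, z=hλ:
  y_{n+1} = y_n + z·[2/3·y_n + 1/3·y_{n+1}] ⇒ (1 − 1/3z)y_{n+1} = (1 + 2/3z)y_n
  Hence R(z) = (1 + 2/3z)/(1 − 1/3z).

Find x<0 with |R(x)|<1.
x=-1.51: |R|=0.0044
R=−1: 1+2/3x = −1+1/3x ⇒ -1/3x=2 ⇒ x=2/(-1/3)=-6.0000
Confirm numerically:
  x=-5.510: |R|=0.94242 <1
  x=-5.345: |R|=0.92151 <1
  x=-4.843: |R|=0.85248 <1
  x=-2.760: |R|=0.43750 <1
  x=-6.206: |R|=1.02238 >1
  x=-6.164: |R|=1.01790 >1
Interval (-6.0000, 0).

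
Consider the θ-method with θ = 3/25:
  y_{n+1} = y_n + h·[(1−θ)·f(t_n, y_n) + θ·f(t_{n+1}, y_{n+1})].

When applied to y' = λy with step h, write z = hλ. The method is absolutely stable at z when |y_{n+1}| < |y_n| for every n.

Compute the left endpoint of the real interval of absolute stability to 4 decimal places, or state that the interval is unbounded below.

On y'=λy, z=hλ:
  y_{n+1} = y_n + z·[22/25·y_n + 3/25·y_{n+1}] ⇒ (1 − 3/25z)y_{n+1} = (1 + 22/25z)y_n
  R(z) = (1 + 22/25z)/(1 − 3/25z).

Need |R(x)|<1, x<0.
x=-0.98: |R|=0.1231
R=−1: 1+22/25x = −1+3/25x ⇒ -19/25x=2 ⇒ x=2/(-19/25)=-2.6316
Confirm numerically:
  x=-2.387: |R|=0.85551 <1
  x=-2.254: |R|=0.77413 <1
  x=-1.612: |R|=0.35072 <1
  x=-1.326: |R|=0.14397 <1
  x=-3.156: |R|=1.28908 >1
  x=-2.987: |R|=1.19885 >1
Interval (-2.6316, 0).

left endpoint -2.6316.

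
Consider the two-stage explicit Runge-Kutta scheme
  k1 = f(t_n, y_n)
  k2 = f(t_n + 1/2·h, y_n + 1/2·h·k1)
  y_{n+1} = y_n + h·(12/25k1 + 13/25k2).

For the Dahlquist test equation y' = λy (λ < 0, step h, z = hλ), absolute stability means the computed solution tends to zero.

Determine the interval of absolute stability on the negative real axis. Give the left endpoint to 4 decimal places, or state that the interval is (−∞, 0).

Test eqn y'=λy, z=hλ:
  k1=λy_n ⇒ h·k1=z·y_n;  k2=λ(1+1/2z)y_n ⇒ h·k2=z(1+1/2z)y_n
  y_{n+1}/y_n = 1 + 12/25z + 13/25z(1+1/2z) = 1 + z + 13/50z²
  R(z) = 1 + z + 13/50z².

Find x<0 with |R(x)|<1.
x=-0.52: |R|=0.5503
R=1: x+13/50x²=0 ⇒ x=−50/13=-3.8462; min R=1−1/(4·13/50)=0.0385>−1
Confirm numerically:
  x=-3.541: |R|=0.71906 <1
  x=-3.228: |R|=0.48120 <1
  x=-2.919: |R|=0.29635 <1
  x=-1.780: |R|=0.04378 <1
  x=-4.266: |R|=1.46568 >1
  x=-4.142: |R|=1.31860 >1
Stable set (-3.8462, 0).

(-3.8462, 0).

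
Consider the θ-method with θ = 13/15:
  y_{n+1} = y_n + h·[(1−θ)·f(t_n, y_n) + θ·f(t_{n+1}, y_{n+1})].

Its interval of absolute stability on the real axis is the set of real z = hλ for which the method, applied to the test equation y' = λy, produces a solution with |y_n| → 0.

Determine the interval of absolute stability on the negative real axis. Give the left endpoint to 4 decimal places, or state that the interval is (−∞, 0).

interval (−∞, 0).

Set f=λy, z=hλ:
  y_{n+1} = y_n + z·[2/15·y_n + 13/15·y_{n+1}] ⇒ (1 − 13/15z)y_{n+1} = (1 + 2/15z)y_n
  R(z) = (1 + 2/15z)/(1 − 13/15z).

Solve |R(x)|<1 on ℝ⁻.
x=-1.56: |R|=0.3367
x=-2: |R|=0.2683
x=-10: |R|=0.0345
x=-100: |R|=0.1407
θ=13/15≥1/2 ⇒ |1+2/15x|<|1−13/15x| ∀x<0 ⇒ stable on all of ℝ⁻.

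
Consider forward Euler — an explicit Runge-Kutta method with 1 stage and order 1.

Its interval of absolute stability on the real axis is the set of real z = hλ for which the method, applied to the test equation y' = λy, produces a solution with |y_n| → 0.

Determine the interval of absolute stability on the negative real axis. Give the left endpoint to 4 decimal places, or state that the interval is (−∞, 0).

z∈(-2.0000,0).

Test eqn y'=λy, z=hλ:
  order 1, 1-stage ⇒ R(z)=1+z
  (e.g. R(-0.46)=0.54000, |R|=0.54000)

Solve |R(x)|<1 on ℝ⁻.
x=-0.46: |R|=0.5400
|R(-2.33)|=1.3300 |R(-2.19)|=1.1900 |R(-1.83)|=0.8300
Bisect:
  x_lo=-2.7950 |R|=1.7950  x_hi=-0.0613 |R|=0.9387
  mid=-1.42816 |R|=0.42816 →hi
  mid=-2.11156 |R|=1.11156 →lo
  mid=-1.76986 |R|=0.76986 →hi
  mid=-1.94071 |R|=0.94071 →hi
  mid=-2.02614 |R|=1.02614 →lo
  mid=-1.98342 |R|=0.98342 →hi
  mid=-2.00478 |R|=1.00478 →lo
  mid=-1.99410 |R|=0.99410 →hi
  mid=-1.99944 |R|=0.99944 →hi
  ...
  [-2.00011,-1.99994] ⇒ x*=-2.0000
Stable set (-2.0000, 0).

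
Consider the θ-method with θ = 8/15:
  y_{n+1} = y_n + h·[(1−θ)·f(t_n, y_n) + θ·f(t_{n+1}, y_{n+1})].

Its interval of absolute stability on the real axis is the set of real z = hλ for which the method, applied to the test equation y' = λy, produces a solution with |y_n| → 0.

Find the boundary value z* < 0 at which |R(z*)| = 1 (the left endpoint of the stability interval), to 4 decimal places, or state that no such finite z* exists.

Set f=λy, z=hλ:
  y_{n+1} = y_n + z·[7/15·y_n + 8/15·y_{n+1}] ⇒ (1 − 8/15z)y_{n+1} = (1 + 7/15z)y_n
  ⇒ R(z) = (1 + 7/15z)/(1 − 8/15z).

Boundary: |R(x)|=1, x<0.
x=-0.5: |R|=0.6053
x=-2: |R|=0.0323
x=-10: |R|=0.5789
x=-100: |R|=0.8405
θ=8/15≥1/2 ⇒ |1+7/15x|<|1−8/15x| ∀x<0 ⇒ unbounded interval.

(−∞, 0) — no finite endpoint.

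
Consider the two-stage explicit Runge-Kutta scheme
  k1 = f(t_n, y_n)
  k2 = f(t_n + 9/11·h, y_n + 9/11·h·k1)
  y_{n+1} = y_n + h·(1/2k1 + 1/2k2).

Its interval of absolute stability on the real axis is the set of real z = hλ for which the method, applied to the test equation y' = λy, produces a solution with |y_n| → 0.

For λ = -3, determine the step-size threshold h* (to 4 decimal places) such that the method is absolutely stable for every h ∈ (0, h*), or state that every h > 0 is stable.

Set f=λy, z=hλ:
  k1=λy_n ⇒ h·k1=z·y_n;  k2=λ(1+9/11z)y_n ⇒ h·k2=z(1+9/11z)y_n
  y_{n+1}/y_n = 1 + 1/2z + 1/2z(1+9/11z) = 1 + z + 9/22z²
  so R(z) = 1 + z + 9/22z².

Boundary: |R(x)|=1, x<0.
x=-0.7: |R|=0.5005
R=1: x+9/22x²=0 ⇒ x=−22/9=-2.4444; min R=1−1/(4·9/22)=0.3889>−1
Confirm numerically:
  x=-1.999: |R|=0.63573 <1
  x=-1.888: |R|=0.57022 <1
  x=-1.450: |R|=0.41011 <1
  x=-2.634: |R|=1.20425 >1
  x=-2.622: |R|=1.19045 >1
  x=-2.522: |R|=1.08002 >1
So |R|<1 on (-2.4444, 0).

(-2.4444,0); λ=-3 ⇒ h* = (22/9)/3 = 0.8148.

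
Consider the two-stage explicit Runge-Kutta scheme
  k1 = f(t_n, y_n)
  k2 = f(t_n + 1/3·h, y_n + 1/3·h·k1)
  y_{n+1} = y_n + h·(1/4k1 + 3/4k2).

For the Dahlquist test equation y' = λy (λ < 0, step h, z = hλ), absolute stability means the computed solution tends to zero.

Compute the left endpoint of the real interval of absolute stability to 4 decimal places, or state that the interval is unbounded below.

left endpoint -4.0000.

Test eqn y'=λy, z=hλ:
  k1=λy_n ⇒ h·k1=z·y_n;  k2=λ(1+1/3z)y_n ⇒ h·k2=z(1+1/3z)y_n
  y_{n+1}/y_n = 1 + 1/4z + 3/4z(1+1/3z) = 1 + z + 1/4z²
  so R(z) = 1 + z + 1/4z².

Solve |R(x)|<1 on ℝ⁻.
x=-1.22: |R|=0.1521
R=1: x+1/4x²=0 ⇒ x=−4=-4.0000; min R=1−1/(4·1/4)=0.0000>−1
Confirm numerically:
  x=-2.900: |R|=0.20250 <1
  x=-2.255: |R|=0.01626 <1
  x=-1.636: |R|=0.03312 <1
  x=-1.609: |R|=0.03822 <1
  x=-4.431: |R|=1.47744 >1
  x=-4.081: |R|=1.08264 >1
Interval (-4.0000, 0).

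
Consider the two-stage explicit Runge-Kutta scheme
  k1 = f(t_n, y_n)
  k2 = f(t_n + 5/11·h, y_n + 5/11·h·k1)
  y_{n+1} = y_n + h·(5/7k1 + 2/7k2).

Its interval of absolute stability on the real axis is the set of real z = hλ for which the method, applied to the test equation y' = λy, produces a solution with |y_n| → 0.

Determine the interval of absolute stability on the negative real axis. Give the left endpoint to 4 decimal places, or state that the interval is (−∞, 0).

Set f=λy, z=hλ:
  k1=λy_n ⇒ h·k1=z·y_n;  k2=λ(1+5/11z)y_n ⇒ h·k2=z(1+5/11z)y_n
  y_{n+1}/y_n = 1 + 5/7z + 2/7z(1+5/11z) = 1 + z + 10/77z²
  R(z) = 1 + z + 10/77z².

Boundary: |R(x)|=1, x<0.
x=-1.23: |R|=0.0335
R=1: x+10/77x²=0 ⇒ x=−77/10=-7.7000; min R=1−1/(4·10/77)=-0.9250>−1
Confirm numerically:
  x=-7.671: |R|=0.97111 <1
  x=-7.282: |R|=0.60469 <1
  x=-3.242: |R|=0.87699 <1
  x=-8.259: |R|=1.59958 >1
  x=-8.229: |R|=1.56534 >1
Interval (-7.7000, 0).

z∈(-7.7000,0).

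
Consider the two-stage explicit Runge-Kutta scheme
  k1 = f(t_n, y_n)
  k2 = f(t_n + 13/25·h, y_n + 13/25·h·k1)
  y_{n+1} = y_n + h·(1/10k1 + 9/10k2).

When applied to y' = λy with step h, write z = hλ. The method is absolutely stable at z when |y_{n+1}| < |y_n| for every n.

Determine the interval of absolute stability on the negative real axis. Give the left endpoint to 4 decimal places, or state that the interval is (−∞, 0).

(-2.1368, 0).

Set f=λy, z=hλ:
  k1=λy_n ⇒ h·k1=z·y_n;  k2=λ(1+13/25z)y_n ⇒ h·k2=z(1+13/25z)y_n
  y_{n+1}/y_n = 1 + 1/10z + 9/10z(1+13/25z) = 1 + z + 117/250z²
  so R(z) = 1 + z + 117/250z².

Find x<0 with |R(x)|<1.
x=-1.45: |R|=0.5340
R=1: x+117/250x²=0 ⇒ x=−250/117=-2.1368; min R=1−1/(4·117/250)=0.4658>−1
Confirm numerically:
  x=-2.013: |R|=0.88342 <1
  x=-1.629: |R|=0.61290 <1
  x=-1.353: |R|=0.50373 <1
  x=-2.501: |R|=1.42634 >1
  x=-2.229: |R|=1.09623 >1
Interval (-2.1368, 0).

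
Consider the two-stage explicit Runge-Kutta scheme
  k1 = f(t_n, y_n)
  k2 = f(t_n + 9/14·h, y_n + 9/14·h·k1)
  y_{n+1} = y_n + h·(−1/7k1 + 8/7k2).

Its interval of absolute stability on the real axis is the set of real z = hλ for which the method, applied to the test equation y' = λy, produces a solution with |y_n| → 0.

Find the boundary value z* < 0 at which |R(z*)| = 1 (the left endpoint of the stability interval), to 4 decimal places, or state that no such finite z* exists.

With y'=λy (z=hλ):
  k1=λy_n ⇒ h·k1=z·y_n;  k2=λ(1+9/14z)y_n ⇒ h·k2=z(1+9/14z)y_n
  y_{n+1}/y_n = 1 − 1/7z + 8/7z(1+9/14z) = 1 + z + 36/49z²
  Hence R(z) = 1 + z + 36/49z².

Solve |R(x)|<1 on ℝ⁻.
x=-0.7: |R|=0.6600
R=1: x+36/49x²=0 ⇒ x=−49/36=-1.3611; min R=1−1/(4·36/49)=0.6597>−1
Confirm numerically:
  x=-1.243: |R|=0.89214 <1
  x=-0.872: |R|=0.68665 <1
  x=-0.706: |R|=0.66020 <1
  x=-1.579: |R|=1.25277 >1
  x=-1.415: |R|=1.05602 >1
So |R|<1 on (-1.3611, 0).

z* = -1.3611.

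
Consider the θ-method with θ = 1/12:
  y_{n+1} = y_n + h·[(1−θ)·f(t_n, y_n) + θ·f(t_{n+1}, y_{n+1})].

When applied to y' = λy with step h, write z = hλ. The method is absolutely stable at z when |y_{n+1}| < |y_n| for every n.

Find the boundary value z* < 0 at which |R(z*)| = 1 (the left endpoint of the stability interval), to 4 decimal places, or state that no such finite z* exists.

With y'=λy (z=hλ):
  y_{n+1} = y_n + z·[11/12·y_n + 1/12·y_{n+1}] ⇒ (1 − 1/12z)y_{n+1} = (1 + 11/12z)y_n
  Hence R(z) = (1 + 11/12z)/(1 − 1/12z).

Solve |R(x)|<1 on ℝ⁻.
x=-1.18: |R|=0.0744
R=−1: 1+11/12x = −1+1/12x ⇒ -5/6x=2 ⇒ x=2/(-5/6)=-2.4000
Confirm numerically:
  x=-2.365: |R|=0.97564 <1
  x=-1.687: |R|=0.47907 <1
  x=-1.162: |R|=0.05941 <1
  x=-2.812: |R|=1.27815 >1
  x=-2.567: |R|=1.11464 >1
  x=-2.449: |R|=1.03391 >1
So |R|<1 on (-2.4000, 0).

left endpoint -2.4000.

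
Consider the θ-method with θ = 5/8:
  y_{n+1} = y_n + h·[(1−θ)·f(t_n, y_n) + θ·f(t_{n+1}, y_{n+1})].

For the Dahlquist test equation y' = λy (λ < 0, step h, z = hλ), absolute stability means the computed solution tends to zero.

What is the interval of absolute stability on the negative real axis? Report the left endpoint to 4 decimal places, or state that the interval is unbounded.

(−∞, 0) — no finite endpoint.

On y'=λy, z=hλ:
  y_{n+1} = y_n + z·[3/8·y_n + 5/8·y_{n+1}] ⇒ (1 − 5/8z)y_{n+1} = (1 + 3/8z)y_n
  so R(z) = (1 + 3/8z)/(1 − 5/8z).

Find x<0 with |R(x)|<1.
x=-0.91: |R|=0.4199
x=-2: |R|=0.1111
x=-10: |R|=0.3793
x=-100: |R|=0.5748
θ=5/8≥1/2 ⇒ |1+3/8x|<|1−5/8x| ∀x<0 ⇒ unbounded interval.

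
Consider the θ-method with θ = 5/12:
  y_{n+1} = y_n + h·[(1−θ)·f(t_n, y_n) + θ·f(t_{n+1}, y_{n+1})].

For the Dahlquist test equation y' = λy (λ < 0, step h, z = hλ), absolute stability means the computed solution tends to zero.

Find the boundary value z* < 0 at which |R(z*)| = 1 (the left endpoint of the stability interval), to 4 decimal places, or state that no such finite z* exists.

Set f=λy, z=hλ:
  y_{n+1} = y_n + z·[7/12·y_n + 5/12·y_{n+1}] ⇒ (1 − 5/12z)y_{n+1} = (1 + 7/12z)y_n
  ⇒ R(z) = (1 + 7/12z)/(1 − 5/12z).

Find x<0 with |R(x)|<1.
x=-1.33: |R|=0.1442
R=−1: 1+7/12x = −1+5/12x ⇒ -1/6x=2 ⇒ x=2/(-1/6)=-12.0000
Confirm numerically:
  x=-11.859: |R|=0.99604 <1
  x=-7.343: |R|=0.80881 <1
  x=-6.425: |R|=0.74731 <1
  x=-12.488: |R|=1.01311 >1
  x=-12.370: |R|=1.01002 >1
Interval (-12.0000, 0).

left endpoint -12.0000.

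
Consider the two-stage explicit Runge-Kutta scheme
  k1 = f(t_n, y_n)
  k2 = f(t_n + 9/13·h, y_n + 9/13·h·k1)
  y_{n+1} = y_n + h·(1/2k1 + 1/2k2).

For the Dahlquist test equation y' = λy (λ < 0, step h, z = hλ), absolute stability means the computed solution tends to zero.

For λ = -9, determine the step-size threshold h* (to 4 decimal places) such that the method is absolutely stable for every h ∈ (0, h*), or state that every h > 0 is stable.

On y'=λy, z=hλ:
  k1=λy_n ⇒ h·k1=z·y_n;  k2=λ(1+9/13z)y_n ⇒ h·k2=z(1+9/13z)y_n
  y_{n+1}/y_n = 1 + 1/2z + 1/2z(1+9/13z) = 1 + z + 9/26z²
  Hence R(z) = 1 + z + 9/26z².

Find x<0 with |R(x)|<1.
x=-1.12: |R|=0.3142
R=1: x+9/26x²=0 ⇒ x=−26/9=-2.8889; min R=1−1/(4·9/26)=0.2778>−1
Confirm numerically:
  x=-2.837: |R|=0.94904 <1
  x=-1.779: |R|=0.31652 <1
  x=-1.340: |R|=0.28155 <1
  x=-3.240: |R|=1.39378 >1
  x=-3.106: |R|=1.23343 >1
Interval (-2.8889, 0).

(-2.8889,0); λ=-9 ⇒ h* = (26/9)/9 = 0.3210.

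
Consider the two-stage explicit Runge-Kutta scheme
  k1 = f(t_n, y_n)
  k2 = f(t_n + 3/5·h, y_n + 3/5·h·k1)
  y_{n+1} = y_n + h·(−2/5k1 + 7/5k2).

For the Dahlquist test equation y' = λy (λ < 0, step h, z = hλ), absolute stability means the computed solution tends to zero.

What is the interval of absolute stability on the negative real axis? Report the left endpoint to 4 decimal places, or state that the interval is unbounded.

z∈(-1.1905,0).

With y'=λy (z=hλ):
  k1=λy_n ⇒ h·k1=z·y_n;  k2=λ(1+3/5z)y_n ⇒ h·k2=z(1+3/5z)y_n
  y_{n+1}/y_n = 1 − 2/5z + 7/5z(1+3/5z) = 1 + z + 21/25z²
  ⇒ R(z) = 1 + z + 21/25z².

Need |R(x)|<1, x<0.
x=-0.84: |R|=0.7527
R=1: x+21/25x²=0 ⇒ x=−25/21=-1.1905; min R=1−1/(4·21/25)=0.7024>−1
Confirm numerically:
  x=-1.170: |R|=0.97988 <1
  x=-0.827: |R|=0.74750 <1
  x=-0.731: |R|=0.71786 <1
  x=-1.678: |R|=1.68717 >1
  x=-1.600: |R|=1.55040 >1
  x=-1.495: |R|=1.38242 >1
So |R|<1 on (-1.1905, 0).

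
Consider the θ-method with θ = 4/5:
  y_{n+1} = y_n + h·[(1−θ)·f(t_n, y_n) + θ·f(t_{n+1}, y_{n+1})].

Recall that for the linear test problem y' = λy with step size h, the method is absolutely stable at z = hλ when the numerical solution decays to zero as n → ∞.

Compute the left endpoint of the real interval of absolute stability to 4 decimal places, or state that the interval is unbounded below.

On y'=λy, z=hλ:
  y_{n+1} = y_n + z·[1/5·y_n + 4/5·y_{n+1}] ⇒ (1 − 4/5z)y_{n+1} = (1 + 1/5z)y_n
  so R(z) = (1 + 1/5z)/(1 − 4/5z).

Solve |R(x)|<1 on ℝ⁻.
x=-0.68: |R|=0.5596
x=-2: |R|=0.2308
x=-10: |R|=0.1111
x=-100: |R|=0.2346
θ=4/5≥1/2 ⇒ |1+1/5x|<|1−4/5x| ∀x<0 ⇒ interval (−∞,0).

unbounded; (−∞, 0).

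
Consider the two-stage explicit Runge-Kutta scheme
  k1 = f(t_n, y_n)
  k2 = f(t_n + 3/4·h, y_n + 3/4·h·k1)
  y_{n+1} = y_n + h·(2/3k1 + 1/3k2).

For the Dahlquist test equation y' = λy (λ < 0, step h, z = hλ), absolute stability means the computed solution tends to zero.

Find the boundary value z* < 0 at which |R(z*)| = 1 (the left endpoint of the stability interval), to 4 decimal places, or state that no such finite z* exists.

left endpoint -4.0000.

Test eqn y'=λy, z=hλ:
  k1=λy_n ⇒ h·k1=z·y_n;  k2=λ(1+3/4z)y_n ⇒ h·k2=z(1+3/4z)y_n
  y_{n+1}/y_n = 1 + 2/3z + 1/3z(1+3/4z) = 1 + z + 1/4z²
  Hence R(z) = 1 + z + 1/4z².

Need |R(x)|<1, x<0.
x=-0.38: |R|=0.6561
R=1: x+1/4x²=0 ⇒ x=−4=-4.0000; min R=1−1/(4·1/4)=0.0000>−1
Confirm numerically:
  x=-3.574: |R|=0.61937 <1
  x=-2.884: |R|=0.19536 <1
  x=-2.142: |R|=0.00504 <1
  x=-4.559: |R|=1.63712 >1
  x=-4.427: |R|=1.47258 >1
So |R|<1 on (-4.0000, 0).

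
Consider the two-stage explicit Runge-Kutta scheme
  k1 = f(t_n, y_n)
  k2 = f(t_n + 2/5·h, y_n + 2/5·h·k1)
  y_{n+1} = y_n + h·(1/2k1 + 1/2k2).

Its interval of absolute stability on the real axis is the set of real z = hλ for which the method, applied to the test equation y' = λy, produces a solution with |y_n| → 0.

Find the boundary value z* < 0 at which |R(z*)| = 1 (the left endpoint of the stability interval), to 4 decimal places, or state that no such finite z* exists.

left endpoint -5.0000.

Set f=λy, z=hλ:
  k1=λy_n ⇒ h·k1=z·y_n;  k2=λ(1+2/5z)y_n ⇒ h·k2=z(1+2/5z)y_n
  y_{n+1}/y_n = 1 + 1/2z + 1/2z(1+2/5z) = 1 + z + 1/5z²
  Hence R(z) = 1 + z + 1/5z².

Boundary: |R(x)|=1, x<0.
x=-0.51: |R|=0.5420
R=1: x+1/5x²=0 ⇒ x=−5=-5.0000; min R=1−1/(4·1/5)=-0.2500>−1
Confirm numerically:
  x=-4.828: |R|=0.83392 <1
  x=-4.756: |R|=0.76791 <1
  x=-2.275: |R|=0.23987 <1
  x=-2.109: |R|=0.21942 <1
  x=-5.355: |R|=1.38021 >1
  x=-5.265: |R|=1.27904 >1
Interval (-5.0000, 0).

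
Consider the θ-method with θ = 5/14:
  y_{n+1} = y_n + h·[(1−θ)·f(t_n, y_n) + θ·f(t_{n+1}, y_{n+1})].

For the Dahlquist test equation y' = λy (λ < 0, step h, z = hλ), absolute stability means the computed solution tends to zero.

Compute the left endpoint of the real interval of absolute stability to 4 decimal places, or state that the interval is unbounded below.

left endpoint -7.0000.

Set f=λy, z=hλ:
  y_{n+1} = y_n + z·[9/14·y_n + 5/14·y_{n+1}] ⇒ (1 − 5/14z)y_{n+1} = (1 + 9/14z)y_n
  so R(z) = (1 + 9/14z)/(1 − 5/14z).

Need |R(x)|<1, x<0.
x=-0.85: |R|=0.3479
R=−1: 1+9/14x = −1+5/14x ⇒ -2/7x=2 ⇒ x=2/(-2/7)=-7.0000
Confirm numerically:
  x=-6.770: |R|=0.98077 <1
  x=-6.359: |R|=0.94401 <1
  x=-4.872: |R|=0.77810 <1
  x=-4.080: |R|=0.66047 <1
  x=-7.379: |R|=1.02979 >1
  x=-7.354: |R|=1.02789 >1
  x=-7.236: |R|=1.01881 >1
Interval (-7.0000, 0).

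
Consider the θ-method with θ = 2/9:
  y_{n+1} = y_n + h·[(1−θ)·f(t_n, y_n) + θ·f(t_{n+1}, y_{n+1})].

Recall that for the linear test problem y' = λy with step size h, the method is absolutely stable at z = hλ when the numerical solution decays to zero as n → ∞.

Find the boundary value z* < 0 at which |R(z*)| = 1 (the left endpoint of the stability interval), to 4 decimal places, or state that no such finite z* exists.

left endpoint -3.6000.

With y'=λy (z=hλ):
  y_{n+1} = y_n + z·[7/9·y_n + 2/9·y_{n+1}] ⇒ (1 − 2/9z)y_{n+1} = (1 + 7/9z)y_n
  so R(z) = (1 + 7/9z)/(1 − 2/9z).

Boundary: |R(x)|=1, x<0.
x=-0.59: |R|=0.4784
R=−1: 1+7/9x = −1+2/9x ⇒ -5/9x=2 ⇒ x=2/(-5/9)=-3.6000
Confirm numerically:
  x=-3.389: |R|=0.93313 <1
  x=-3.084: |R|=0.82991 <1
  x=-2.002: |R|=0.38557 <1
  x=-4.125: |R|=1.15217 >1
  x=-4.026: |R|=1.12491 >1
  x=-3.648: |R|=1.01473 >1
Stable set (-3.6000, 0).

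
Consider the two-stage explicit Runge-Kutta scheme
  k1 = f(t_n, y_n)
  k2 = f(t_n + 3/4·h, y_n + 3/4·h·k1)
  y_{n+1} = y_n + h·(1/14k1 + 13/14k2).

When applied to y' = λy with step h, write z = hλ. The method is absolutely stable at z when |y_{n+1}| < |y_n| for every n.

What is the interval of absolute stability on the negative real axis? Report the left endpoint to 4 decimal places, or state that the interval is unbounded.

Test eqn y'=λy, z=hλ:
  k1=λy_n ⇒ h·k1=z·y_n;  k2=λ(1+3/4z)y_n ⇒ h·k2=z(1+3/4z)y_n
  y_{n+1}/y_n = 1 + 1/14z + 13/14z(1+3/4z) = 1 + z + 39/56z²
  Hence R(z) = 1 + z + 39/56z².

Need |R(x)|<1, x<0.
x=-0.85: |R|=0.6532
R=1: x+39/56x²=0 ⇒ x=−56/39=-1.4359; min R=1−1/(4·39/56)=0.6410>−1
Confirm numerically:
  x=-1.260: |R|=0.84565 <1
  x=-0.919: |R|=0.66918 <1
  x=-0.832: |R|=0.65008 <1
  x=-1.924: |R|=1.65402 >1
  x=-1.864: |R|=1.55574 >1
  x=-1.573: |R|=1.15019 >1
Stable set (-1.4359, 0).

z∈(-1.4359,0).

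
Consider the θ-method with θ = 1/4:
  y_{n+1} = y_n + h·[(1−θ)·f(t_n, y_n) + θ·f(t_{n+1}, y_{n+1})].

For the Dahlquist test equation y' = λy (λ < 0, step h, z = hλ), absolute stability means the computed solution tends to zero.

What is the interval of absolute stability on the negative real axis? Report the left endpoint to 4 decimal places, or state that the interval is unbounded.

z∈(-4.0000,0).

With y'=λy (z=hλ):
  y_{n+1} = y_n + z·[3/4·y_n + 1/4·y_{n+1}] ⇒ (1 − 1/4z)y_{n+1} = (1 + 3/4z)y_n
  so R(z) = (1 + 3/4z)/(1 − 1/4z).

Find x<0 with |R(x)|<1.
x=-1.02: |R|=0.1873
R=−1: 1+3/4x = −1+1/4x ⇒ -1/2x=2 ⇒ x=2/(-1/2)=-4.0000
Confirm numerically:
  x=-3.408: |R|=0.84017 <1
  x=-2.866: |R|=0.66968 <1
  x=-2.165: |R|=0.40470 <1
  x=-2.082: |R|=0.36929 <1
  x=-4.573: |R|=1.13368 >1
  x=-4.043: |R|=1.01069 >1
Stable set (-4.0000, 0).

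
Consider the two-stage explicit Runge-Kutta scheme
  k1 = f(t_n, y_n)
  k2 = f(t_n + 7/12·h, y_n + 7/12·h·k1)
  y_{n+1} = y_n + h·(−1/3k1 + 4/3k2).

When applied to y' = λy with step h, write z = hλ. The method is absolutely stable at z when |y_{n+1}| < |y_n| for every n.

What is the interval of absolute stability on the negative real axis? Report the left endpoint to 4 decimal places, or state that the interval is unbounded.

Set f=λy, z=hλ:
  k1=λy_n ⇒ h·k1=z·y_n;  k2=λ(1+7/12z)y_n ⇒ h·k2=z(1+7/12z)y_n
  y_{n+1}/y_n = 1 − 1/3z + 4/3z(1+7/12z) = 1 + z + 7/9z²
  ⇒ R(z) = 1 + z + 7/9z².

Need |R(x)|<1, x<0.
x=-1.43: |R|=1.1605
R=1: x+7/9x²=0 ⇒ x=−9/7=-1.2857; min R=1−1/(4·7/9)=0.6786>−1
Confirm numerically:
  x=-1.027: |R|=0.79334 <1
  x=-0.874: |R|=0.72013 <1
  x=-0.563: |R|=0.68353 <1
  x=-1.791: |R|=1.70386 >1
  x=-1.377: |R|=1.09777 >1
So |R|<1 on (-1.2857, 0).

(-1.2857, 0).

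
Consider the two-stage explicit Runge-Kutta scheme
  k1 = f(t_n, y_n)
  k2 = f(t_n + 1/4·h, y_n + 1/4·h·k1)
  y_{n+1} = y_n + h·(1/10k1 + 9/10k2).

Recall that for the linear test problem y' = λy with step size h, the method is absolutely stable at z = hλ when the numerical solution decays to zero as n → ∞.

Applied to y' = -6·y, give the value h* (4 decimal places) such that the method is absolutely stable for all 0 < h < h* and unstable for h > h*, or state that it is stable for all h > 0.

With y'=λy (z=hλ):
  k1=λy_n ⇒ h·k1=z·y_n;  k2=λ(1+1/4z)y_n ⇒ h·k2=z(1+1/4z)y_n
  y_{n+1}/y_n = 1 + 1/10z + 9/10z(1+1/4z) = 1 + z + 9/40z²
  R(z) = 1 + z + 9/40z².

Boundary: |R(x)|=1, x<0.
x=-1.57: |R|=0.0154
R=1: x+9/40x²=0 ⇒ x=−40/9=-4.4444; min R=1−1/(4·9/40)=-0.1111>−1
Confirm numerically:
  x=-4.225: |R|=0.79139 <1
  x=-2.890: |R|=0.01078 <1
  x=-2.747: |R|=0.04915 <1
  x=-4.946: |R|=1.55816 >1
  x=-4.793: |R|=1.37589 >1
  x=-4.792: |R|=1.37473 >1
So |R|<1 on (-4.4444, 0).

(-4.4444,0); λ=-6 ⇒ h* = (40/9)/6 = 0.7407.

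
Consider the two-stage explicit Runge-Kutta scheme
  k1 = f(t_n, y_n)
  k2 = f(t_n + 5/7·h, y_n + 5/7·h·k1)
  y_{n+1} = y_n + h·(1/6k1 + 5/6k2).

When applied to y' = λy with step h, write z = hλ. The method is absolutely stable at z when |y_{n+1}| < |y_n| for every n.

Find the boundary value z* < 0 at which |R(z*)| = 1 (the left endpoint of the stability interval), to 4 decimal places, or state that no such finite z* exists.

left endpoint -1.6800.

Set f=λy, z=hλ:
  k1=λy_n ⇒ h·k1=z·y_n;  k2=λ(1+5/7z)y_n ⇒ h·k2=z(1+5/7z)y_n
  y_{n+1}/y_n = 1 + 1/6z + 5/6z(1+5/7z) = 1 + z + 25/42z²
  ⇒ R(z) = 1 + z + 25/42z².

Boundary: |R(x)|=1, x<0.
x=-0.4: |R|=0.6952
R=1: x+25/42x²=0 ⇒ x=−42/25=-1.6800; min R=1−1/(4·25/42)=0.5800>−1
Confirm numerically:
  x=-1.130: |R|=0.63006 <1
  x=-1.025: |R|=0.60037 <1
  x=-0.705: |R|=0.59085 <1
  x=-0.704: |R|=0.59101 <1
  x=-2.027: |R|=1.41867 >1
  x=-1.871: |R|=1.21271 >1
  x=-1.834: |R|=1.16812 >1
So |R|<1 on (-1.6800, 0).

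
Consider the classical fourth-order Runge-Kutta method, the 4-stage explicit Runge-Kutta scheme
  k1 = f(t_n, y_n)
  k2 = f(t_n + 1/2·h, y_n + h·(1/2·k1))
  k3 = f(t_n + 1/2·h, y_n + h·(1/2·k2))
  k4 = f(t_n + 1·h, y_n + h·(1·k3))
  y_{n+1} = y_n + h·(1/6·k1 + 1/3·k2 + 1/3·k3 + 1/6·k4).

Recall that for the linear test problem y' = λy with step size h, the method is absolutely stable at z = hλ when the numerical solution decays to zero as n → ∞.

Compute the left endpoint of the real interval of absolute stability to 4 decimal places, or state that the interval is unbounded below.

With y'=λy (z=hλ):
  order 4, 4-stage ⇒ R(z)=1+z+z^2/2+z^3/6+z^4/24
  (e.g. R(-0.31)=0.73347, |R|=0.73347)

Boundary: |R(x)|=1, x<0.
x=-0.31: |R|=0.7335
|R(-3.07)|=1.5212 |R(-2.59)|=0.7433 |R(-2.04)|=0.3475
Bisect:
  x_lo=-3.4277 |R|=2.4866  x_hi=-0.1655 |R|=0.8474
  mid=-1.79664 |R|=0.28489 →hi
  mid=-2.61218 |R|=0.76887 →hi
  mid=-3.01996 |R|=1.41541 →lo
  mid=-2.81607 |R|=1.04740 →lo
  mid=-2.71413 |R|=0.89790 →hi
  mid=-2.76510 |R|=0.96998 →hi
  mid=-2.79058 |R|=1.00800 →lo
  mid=-2.77784 |R|=0.98882 →hi
  mid=-2.78421 |R|=0.99837 →hi
  mid=-2.78740 |R|=1.00318 →lo
  ...
  [-2.78541,-2.78521] ⇒ x*=-2.7853
So |R|<1 on (-2.7853, 0).

z* = -2.7853.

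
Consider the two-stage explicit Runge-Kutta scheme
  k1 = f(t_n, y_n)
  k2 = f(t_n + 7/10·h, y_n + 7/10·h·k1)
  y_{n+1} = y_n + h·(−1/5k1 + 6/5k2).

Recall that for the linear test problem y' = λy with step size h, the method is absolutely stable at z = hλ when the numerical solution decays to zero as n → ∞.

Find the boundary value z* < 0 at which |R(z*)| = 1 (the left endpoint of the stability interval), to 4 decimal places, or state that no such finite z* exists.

With y'=λy (z=hλ):
  k1=λy_n ⇒ h·k1=z·y_n;  k2=λ(1+7/10z)y_n ⇒ h·k2=z(1+7/10z)y_n
  y_{n+1}/y_n = 1 − 1/5z + 6/5z(1+7/10z) = 1 + z + 21/25z²
  R(z) = 1 + z + 21/25z².

Find x<0 with |R(x)|<1.
x=-1.43: |R|=1.2877
R=1: x+21/25x²=0 ⇒ x=−25/21=-1.1905; min R=1−1/(4·21/25)=0.7024>−1
Confirm numerically:
  x=-1.115: |R|=0.92931 <1
  x=-0.845: |R|=0.75478 <1
  x=-0.524: |R|=0.70664 <1
  x=-1.620: |R|=1.58450 >1
  x=-1.489: |R|=1.37338 >1
  x=-1.298: |R|=1.11724 >1
So |R|<1 on (-1.1905, 0).

left endpoint -1.1905.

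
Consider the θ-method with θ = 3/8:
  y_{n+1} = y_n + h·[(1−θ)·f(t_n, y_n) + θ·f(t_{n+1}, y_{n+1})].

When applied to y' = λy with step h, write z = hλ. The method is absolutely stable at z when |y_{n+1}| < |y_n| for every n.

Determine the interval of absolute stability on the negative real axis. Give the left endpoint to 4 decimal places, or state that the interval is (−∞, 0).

(-8.0000, 0).

With y'=λy (z=hλ):
  y_{n+1} = y_n + z·[5/8·y_n + 3/8·y_{n+1}] ⇒ (1 − 3/8z)y_{n+1} = (1 + 5/8z)y_n
  so R(z) = (1 + 5/8z)/(1 − 3/8z).

Solve |R(x)|<1 on ℝ⁻.
x=-0.56: |R|=0.5372
R=−1: 1+5/8x = −1+3/8x ⇒ -1/4x=2 ⇒ x=2/(-1/4)=-8.0000
Confirm numerically:
  x=-6.186: |R|=0.86339 <1
  x=-6.176: |R|=0.86248 <1
  x=-4.948: |R|=0.73280 <1
  x=-3.936: |R|=0.58966 <1
  x=-8.414: |R|=1.02491 >1
  x=-8.136: |R|=1.00839 >1
Stable set (-8.0000, 0).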